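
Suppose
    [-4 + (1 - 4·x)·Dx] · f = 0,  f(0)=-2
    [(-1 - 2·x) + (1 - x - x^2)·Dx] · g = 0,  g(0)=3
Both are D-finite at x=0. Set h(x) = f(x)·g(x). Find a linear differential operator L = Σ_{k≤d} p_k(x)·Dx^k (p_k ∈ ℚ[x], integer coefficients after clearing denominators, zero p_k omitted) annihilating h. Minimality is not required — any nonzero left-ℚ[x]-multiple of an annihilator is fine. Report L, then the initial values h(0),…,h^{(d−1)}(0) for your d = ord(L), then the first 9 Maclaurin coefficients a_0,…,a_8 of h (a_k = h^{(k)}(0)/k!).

f: a_k = -2, -8, -32, -128, -512, -2048, -8192, -32768, -131072, …
g: a_k = 3, 3, 6, 9, 15, 24, 39, 63, 102, …
Sym-product of L_f,L_g gives L₀ (≤ ord 1).
L = (-5 + 6·x + 12·x^2) + (1 - 5·x + 3·x^2 + 4·x^3)·Dx  (order 1).
h: a_k = -6, -30, -132, -546, -2214, -8904, -35694, -142902, -571812, …
ICs: h(0) = -6.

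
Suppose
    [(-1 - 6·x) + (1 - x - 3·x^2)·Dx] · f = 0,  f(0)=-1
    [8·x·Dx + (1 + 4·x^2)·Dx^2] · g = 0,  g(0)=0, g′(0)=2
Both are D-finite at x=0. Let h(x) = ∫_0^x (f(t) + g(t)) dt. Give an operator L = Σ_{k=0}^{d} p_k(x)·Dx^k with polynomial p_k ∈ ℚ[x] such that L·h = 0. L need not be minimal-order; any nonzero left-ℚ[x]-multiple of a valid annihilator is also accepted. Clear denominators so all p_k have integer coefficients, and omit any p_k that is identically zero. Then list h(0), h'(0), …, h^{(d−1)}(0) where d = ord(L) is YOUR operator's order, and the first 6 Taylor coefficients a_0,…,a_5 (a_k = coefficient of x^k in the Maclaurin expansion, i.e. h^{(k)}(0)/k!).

f: a_k = -1, -1, -4, -7, -19, -40, …
g: a_k = 0, 2, 0, -8/3, 0, 32/5, …
Sum ⇒ L₀ = lclm(L_f,L_g) in ℚ(x)⟨Dx⟩.
∫: right-multiply L₀ by Dx.
L = (-32 + 128·x + 1488·x^2 + 2880·x^3 + 8424·x^4 + 2592·x^6)·Dx^2 + (25 + 160·x + 214·x^2 + 1188·x^3 + 2628·x^4 + 6264·x^5 + 432·x^6 + 2592·x^7)·Dx^3 + (-4 - 9·x - 54·x^2 + 66·x^3 + x^4 + 444·x^5 + 720·x^6 + 144·x^7 + 432·x^8)·Dx^4  (order 4).
h: a_k = 0, -1, 1/2, -4/3, -29/12, -19/5, …
ICs: h(0) = 0, h′(0) = -1, h′′(0) = 1, h′′′(0) = -8.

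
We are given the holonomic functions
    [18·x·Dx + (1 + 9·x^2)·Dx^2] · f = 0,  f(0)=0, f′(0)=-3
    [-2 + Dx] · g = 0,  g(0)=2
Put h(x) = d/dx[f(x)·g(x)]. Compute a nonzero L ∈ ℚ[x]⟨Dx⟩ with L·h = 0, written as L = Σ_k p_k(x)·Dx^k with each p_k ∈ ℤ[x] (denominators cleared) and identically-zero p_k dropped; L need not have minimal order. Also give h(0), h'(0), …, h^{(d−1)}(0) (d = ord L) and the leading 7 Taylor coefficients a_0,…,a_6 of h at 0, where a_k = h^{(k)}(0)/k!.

L = (-14 - 72·x + 558·x^2 - 648·x^3 + 324·x^4) + (5 + 54·x - 315·x^2 + 486·x^3 - 324·x^4)·Dx + (1 - 9·x + 18·x^2 - 81·x^3 + 81·x^4)·Dx^2  (order 2).
h: a_k = -6, -24, 18, 112, -326, -1032, 46402/15, …
ICs: h(0) = -6, h′(0) = -24.

f: a_k = 0, -3, 0, 9, 0, -243/5, 0, …
g: a_k = 2, 4, 4, 8/3, 4/3, 8/15, 8/45, …
Product ⇒ symmetric product L₀, ord ≤ 2.
h₀' ⇒ L via d/dx closure of L₀.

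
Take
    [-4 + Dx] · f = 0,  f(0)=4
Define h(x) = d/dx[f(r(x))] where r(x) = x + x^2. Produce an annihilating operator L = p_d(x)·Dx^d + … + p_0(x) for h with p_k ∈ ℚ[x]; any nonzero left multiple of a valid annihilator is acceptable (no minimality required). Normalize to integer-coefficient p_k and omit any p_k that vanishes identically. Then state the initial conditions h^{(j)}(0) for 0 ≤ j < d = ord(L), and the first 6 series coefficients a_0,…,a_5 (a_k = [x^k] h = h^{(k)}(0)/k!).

L = (6 + 16·x + 16·x^2) + (-1 - 2·x)·Dx  (order 1).
h: a_k = 16, 96, 320, 2432/3, 1664, 44288/15, …
ICs: h(0) = 16.

f: a_k = 4, 16, 32, 128/3, 128/3, 512/15, …
Change of var in L_f (x↦r) gives L₀.
h₀' ⇒ L via d/dx closure of L₀.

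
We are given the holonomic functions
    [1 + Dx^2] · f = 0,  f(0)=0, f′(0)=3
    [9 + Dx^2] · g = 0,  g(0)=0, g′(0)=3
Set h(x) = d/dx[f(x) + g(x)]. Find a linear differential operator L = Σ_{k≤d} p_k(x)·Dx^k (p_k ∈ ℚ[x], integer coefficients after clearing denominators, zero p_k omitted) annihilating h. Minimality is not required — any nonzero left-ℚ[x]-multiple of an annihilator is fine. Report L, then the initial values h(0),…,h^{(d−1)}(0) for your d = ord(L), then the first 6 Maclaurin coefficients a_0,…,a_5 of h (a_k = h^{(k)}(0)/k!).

f: a_k = 0, 3, 0, -1/2, 0, 1/40, …
g: a_k = 0, 3, 0, -9/2, 0, 81/40, …
h₀=f+g: left-lcm gives L₀, ord ≤ 4.
Differentiate: ansatz ord ≤ ord L₀ ⇒ L.
L = 9 + 10·Dx^2 + Dx^4  (order 4).
h: a_k = 6, 0, -15, 0, 41/4, 0, …
ICs: h(0) = 6, h′(0) = 0, h′′(0) = -30, h′′′(0) = 0.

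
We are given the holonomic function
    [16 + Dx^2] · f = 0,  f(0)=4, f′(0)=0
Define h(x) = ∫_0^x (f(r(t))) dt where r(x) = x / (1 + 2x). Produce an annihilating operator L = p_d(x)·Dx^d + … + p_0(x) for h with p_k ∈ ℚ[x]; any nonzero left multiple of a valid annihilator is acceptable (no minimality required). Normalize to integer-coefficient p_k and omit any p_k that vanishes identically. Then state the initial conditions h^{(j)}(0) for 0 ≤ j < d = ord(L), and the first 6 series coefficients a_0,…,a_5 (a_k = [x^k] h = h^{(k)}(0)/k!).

L = 16·Dx + (4 + 24·x + 48·x^2 + 32·x^3)·Dx^2 + (1 + 8·x + 24·x^2 + 32·x^3 + 16·x^4)·Dx^3  (order 3).
h: a_k = 0, 4, 0, -32/3, 32, -1024/15, …
ICs: h(0) = 0, h′(0) = 4, h′′(0) = 0.

f: a_k = 4, 0, -32, 0, 128/3, 0, …
h₀=f(r): pull back L_f along r ⇒ L₀.
h=∫h₀ ⇒ L = L₀·Dx.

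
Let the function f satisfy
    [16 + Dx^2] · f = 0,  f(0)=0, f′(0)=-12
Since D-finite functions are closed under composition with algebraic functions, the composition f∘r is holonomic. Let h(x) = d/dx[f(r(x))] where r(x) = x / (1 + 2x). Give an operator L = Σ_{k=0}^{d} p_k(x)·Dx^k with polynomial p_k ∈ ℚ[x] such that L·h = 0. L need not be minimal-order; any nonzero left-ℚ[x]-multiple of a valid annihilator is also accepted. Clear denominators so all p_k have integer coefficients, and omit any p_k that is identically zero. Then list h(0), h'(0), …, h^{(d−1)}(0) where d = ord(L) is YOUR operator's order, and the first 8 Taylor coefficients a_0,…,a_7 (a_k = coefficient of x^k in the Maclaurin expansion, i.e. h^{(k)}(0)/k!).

f: a_k = 0, -12, 0, 32, 0, -128/5, 0, 1024/105, …
Change of var in L_f (x↦r) gives L₀.
h₀' ⇒ L via d/dx closure of L₀.
L = (40 + 96·x + 96·x^2) + (12 + 72·x + 144·x^2 + 96·x^3)·Dx + (1 + 8·x + 24·x^2 + 32·x^3 + 16·x^4)·Dx^2  (order 2).
h: a_k = -12, 48, -48, -384, 2752, -11520, 565504/15, -1552384/15, …
ICs: h(0) = -12, h′(0) = 48.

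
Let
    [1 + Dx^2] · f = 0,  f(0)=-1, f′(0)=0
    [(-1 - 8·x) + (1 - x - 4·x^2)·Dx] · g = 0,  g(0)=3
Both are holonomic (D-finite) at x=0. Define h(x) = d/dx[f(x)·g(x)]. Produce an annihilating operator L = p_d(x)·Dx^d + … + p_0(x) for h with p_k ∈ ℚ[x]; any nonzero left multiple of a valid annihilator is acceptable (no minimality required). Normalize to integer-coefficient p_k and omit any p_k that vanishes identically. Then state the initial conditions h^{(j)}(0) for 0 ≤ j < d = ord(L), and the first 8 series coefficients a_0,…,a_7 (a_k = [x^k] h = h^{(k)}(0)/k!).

L = (159 - 2·x - 7·x^2 + 8·x^3 + 16·x^4) + (22 + 178·x + 24·x^2 + 64·x^3)·Dx + (-7 + 6·x + 25·x^2 + 8·x^3 + 16·x^4)·Dx^2  (order 2).
h: a_k = -3, -27, -153/2, -637/2, -7265/8, -120029/40, -2060723/240, -14457427/560, …
ICs: h(0) = -3, h′(0) = -27.

f: a_k = -1, 0, 1/2, 0, -1/24, 0, 1/720, 0, …
g: a_k = 3, 3, 15, 27, 87, 195, 543, 1323, …
f·g: L₀ = L_f ⊗_s L_g, ord ≤ 2·1.
h₀' ⇒ L via d/dx closure of L₀.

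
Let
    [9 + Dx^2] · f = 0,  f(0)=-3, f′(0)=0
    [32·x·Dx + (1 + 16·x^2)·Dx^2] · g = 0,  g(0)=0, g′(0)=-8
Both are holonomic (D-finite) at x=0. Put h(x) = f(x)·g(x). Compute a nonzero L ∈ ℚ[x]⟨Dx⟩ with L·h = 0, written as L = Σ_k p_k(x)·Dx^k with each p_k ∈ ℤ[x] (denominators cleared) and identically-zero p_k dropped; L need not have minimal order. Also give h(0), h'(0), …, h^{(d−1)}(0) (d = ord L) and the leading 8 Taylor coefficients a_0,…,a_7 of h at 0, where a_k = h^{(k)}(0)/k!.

f: a_k = -3, 0, 27/2, 0, -81/8, 0, 243/80, 0, …
g: a_k = 0, -8, 0, 128/3, 0, -2048/5, 0, 32768/7, …
L₀ := L_f ⊗_s L_g (sym. prod.), ord ≤ 4.
L = (16425 + 696384·x^2 + 2778624·x^4 + 11943936·x^6 + 47775744·x^8) + (23616·x + 543744·x^3 + 3981312·x^5 + 21233664·x^7)·Dx + (2050 + 87168·x^2 + 470016·x^4 + 2654208·x^6 + 10616832·x^8)·Dx^2 + (2624·x + 60416·x^3 + 442368·x^5 + 2359296·x^7)·Dx^3 + (25 + 1088·x^2 + 17920·x^4 + 147456·x^6 + 589824·x^8)·Dx^4  (order 4).
h: a_k = 0, 24, 0, -236, 0, 9429/5, 0, -1402053/70, …
ICs: h(0) = 0, h′(0) = 24, h′′(0) = 0, h′′′(0) = -1416.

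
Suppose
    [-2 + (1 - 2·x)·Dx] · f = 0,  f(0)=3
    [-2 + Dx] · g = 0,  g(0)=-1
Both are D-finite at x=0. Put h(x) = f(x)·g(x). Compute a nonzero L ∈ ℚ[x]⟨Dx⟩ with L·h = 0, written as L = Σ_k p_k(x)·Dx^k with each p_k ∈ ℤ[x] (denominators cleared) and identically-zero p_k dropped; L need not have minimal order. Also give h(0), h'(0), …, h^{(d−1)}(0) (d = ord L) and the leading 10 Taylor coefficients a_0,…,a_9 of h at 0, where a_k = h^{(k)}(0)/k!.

f: a_k = 3, 6, 12, 24, 48, 96, 192, 384, 768, 1536, …
g: a_k = -1, -2, -2, -4/3, -2/3, -4/15, -4/45, -8/315, -2/315, -4/2835, …
L₀ := L_f ⊗_s L_g (sym. prod.), ord ≤ 1.
L = (4 - 4·x) + (-1 + 2·x)·Dx  (order 1).
h: a_k = -3, -12, -30, -64, -130, -1304/5, -7828/15, -21920/21, -219202/105, -789128/189, …
ICs: h(0) = -3.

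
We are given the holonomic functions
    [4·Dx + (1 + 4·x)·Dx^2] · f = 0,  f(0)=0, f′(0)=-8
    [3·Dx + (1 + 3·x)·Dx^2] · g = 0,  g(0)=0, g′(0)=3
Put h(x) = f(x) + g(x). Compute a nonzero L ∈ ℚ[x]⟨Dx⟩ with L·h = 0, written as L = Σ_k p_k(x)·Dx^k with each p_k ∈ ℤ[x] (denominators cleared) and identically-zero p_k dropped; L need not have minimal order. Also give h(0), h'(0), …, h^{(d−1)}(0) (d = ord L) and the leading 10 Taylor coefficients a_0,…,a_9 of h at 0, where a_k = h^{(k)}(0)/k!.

L = 24·Dx + (14 + 48·x)·Dx^2 + (1 + 7·x + 12·x^2)·Dx^3  (order 3).
h: a_k = 0, -5, 23/2, -101/3, 431/4, -361, 7463/6, -30581/7, 124511/8, -504605/9, …
ICs: h(0) = 0, h′(0) = -5, h′′(0) = 23.

f: a_k = 0, -8, 16, -128/3, 128, -2048/5, 4096/3, -32768/7, 16384, -524288/9, …
g: a_k = 0, 3, -9/2, 9, -81/4, 243/5, -243/2, 2187/7, -6561/8, 2187, …
f+g: L₀ = lclm(L_f,L_g), ord ≤ 2+2.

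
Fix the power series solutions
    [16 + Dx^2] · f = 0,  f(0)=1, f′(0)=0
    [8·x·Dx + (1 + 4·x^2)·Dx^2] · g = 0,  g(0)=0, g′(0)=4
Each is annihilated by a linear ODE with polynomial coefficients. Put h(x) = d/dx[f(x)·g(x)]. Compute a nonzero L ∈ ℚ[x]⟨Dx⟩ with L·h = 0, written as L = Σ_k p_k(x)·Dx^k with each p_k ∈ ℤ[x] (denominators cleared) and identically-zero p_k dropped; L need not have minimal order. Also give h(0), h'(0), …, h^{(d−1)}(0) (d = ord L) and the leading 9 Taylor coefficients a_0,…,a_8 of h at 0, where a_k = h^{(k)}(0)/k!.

L = (4096 + 58368·x^2 + 354304·x^4 + 983040·x^6 + 1867776·x^8 + 2621440·x^10 + 2097152·x^12) + (1984·x + 30208·x^3 + 158720·x^5 + 409600·x^7 + 655360·x^9 + 524288·x^11)·Dx + (336 + 5216·x^2 + 34560·x^4 + 114176·x^6 + 249856·x^8 + 360448·x^10 + 262144·x^12)·Dx^2 + (124·x + 1888·x^3 + 9920·x^5 + 25600·x^7 + 40960·x^9 + 32768·x^11)·Dx^3 + (5 + 98·x^2 + 776·x^4 + 3296·x^6 + 8320·x^8 + 12288·x^10 + 8192·x^12)·Dx^4  (order 4).
h: a_k = 4, 0, -112, 0, 1472/3, 0, -68864/45, 0, 109568/21, …
ICs: h(0) = 4, h′(0) = 0, h′′(0) = -224, h′′′(0) = 0.

f: a_k = 1, 0, -8, 0, 32/3, 0, -256/45, 0, 512/315, …
g: a_k = 0, 4, 0, -16/3, 0, 64/5, 0, -256/7, 0, …
f·g: L₀ = L_f ⊗_s L_g, ord ≤ 2·2.
h₀' ⇒ L via d/dx closure of L₀.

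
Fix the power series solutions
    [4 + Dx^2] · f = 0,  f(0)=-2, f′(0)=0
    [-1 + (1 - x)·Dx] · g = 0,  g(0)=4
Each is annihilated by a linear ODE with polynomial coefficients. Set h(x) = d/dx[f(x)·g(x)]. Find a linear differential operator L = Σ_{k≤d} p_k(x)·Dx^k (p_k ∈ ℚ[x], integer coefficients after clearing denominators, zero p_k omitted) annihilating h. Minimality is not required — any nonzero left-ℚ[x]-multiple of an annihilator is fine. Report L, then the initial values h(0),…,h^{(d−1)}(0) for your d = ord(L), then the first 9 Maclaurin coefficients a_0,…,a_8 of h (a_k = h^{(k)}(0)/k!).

L = (2 - 8·x + 4·x^2) + (-2 + 2·x)·Dx + (1 - 2·x + x^2)·Dx^2  (order 2).
h: a_k = -8, 16, 24, 32/3, 40/3, 304/15, 1064/45, 8384/315, 1048/35, …
ICs: h(0) = -8, h′(0) = 16.

f: a_k = -2, 0, 4, 0, -4/3, 0, 8/45, 0, -4/315, …
g: a_k = 4, 4, 4, 4, 4, 4, 4, 4, 4, …
Sym-product of L_f,L_g gives L₀ (≤ ord 2).
h₀' ⇒ L via d/dx closure of L₀.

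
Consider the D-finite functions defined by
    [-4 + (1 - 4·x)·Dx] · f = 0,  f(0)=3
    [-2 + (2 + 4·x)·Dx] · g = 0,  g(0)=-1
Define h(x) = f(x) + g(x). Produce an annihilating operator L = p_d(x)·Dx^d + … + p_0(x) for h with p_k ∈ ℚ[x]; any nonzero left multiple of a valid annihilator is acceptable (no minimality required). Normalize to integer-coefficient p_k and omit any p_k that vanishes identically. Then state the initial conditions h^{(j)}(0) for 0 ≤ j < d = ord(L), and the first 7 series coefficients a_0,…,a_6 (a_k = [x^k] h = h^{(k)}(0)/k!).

L = (-12 - 16·x) + (11 + 40·x + 48·x^2)·Dx + (-1 - 2·x + 16·x^2 + 32·x^3)·Dx^2  (order 2).
h: a_k = 2, 11, 97/2, 383/2, 6149/8, 24569/8, 196629/16, …
ICs: h(0) = 2, h′(0) = 11.

f: a_k = 3, 12, 48, 192, 768, 3072, 12288, …
g: a_k = -1, -1, 1/2, -1/2, 5/8, -7/8, 21/16, …
Weyl lclm of L_f,L_g ⇒ L₀ (ord ≤ 2).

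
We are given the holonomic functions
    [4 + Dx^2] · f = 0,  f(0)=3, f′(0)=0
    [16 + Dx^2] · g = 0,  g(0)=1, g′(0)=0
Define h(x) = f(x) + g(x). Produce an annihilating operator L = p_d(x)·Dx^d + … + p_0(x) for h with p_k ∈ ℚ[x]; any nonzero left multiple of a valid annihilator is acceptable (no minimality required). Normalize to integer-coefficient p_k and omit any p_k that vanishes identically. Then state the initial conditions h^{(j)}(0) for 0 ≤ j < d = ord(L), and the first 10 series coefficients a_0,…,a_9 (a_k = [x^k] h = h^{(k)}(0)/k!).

L = 64 + 20·Dx^2 + Dx^4  (order 4).
h: a_k = 4, 0, -14, 0, 38/3, 0, -268/45, 0, 74/45, 0, …
ICs: h(0) = 4, h′(0) = 0, h′′(0) = -28, h′′′(0) = 0.

f: a_k = 3, 0, -6, 0, 2, 0, -4/15, 0, 2/105, 0, …
g: a_k = 1, 0, -8, 0, 32/3, 0, -256/45, 0, 512/315, 0, …
h₀=f+g: left-lcm gives L₀, ord ≤ 4.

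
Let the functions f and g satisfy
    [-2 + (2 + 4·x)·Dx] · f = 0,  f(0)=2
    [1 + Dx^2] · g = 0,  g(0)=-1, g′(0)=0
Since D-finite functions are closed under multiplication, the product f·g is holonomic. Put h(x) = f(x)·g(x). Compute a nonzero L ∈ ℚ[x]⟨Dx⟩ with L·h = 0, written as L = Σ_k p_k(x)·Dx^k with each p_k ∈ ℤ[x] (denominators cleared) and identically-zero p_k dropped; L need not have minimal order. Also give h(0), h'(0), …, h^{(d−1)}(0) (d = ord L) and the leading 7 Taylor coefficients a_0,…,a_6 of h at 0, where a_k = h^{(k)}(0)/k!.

L = (4 + 4·x + 4·x^2) + (-2 - 4·x)·Dx + (1 + 4·x + 4·x^2)·Dx^2  (order 2).
h: a_k = -2, -2, 2, 0, 2/3, -4/3, 92/45, …
ICs: h(0) = -2, h′(0) = -2.

f: a_k = 2, 2, -1, 1, -5/4, 7/4, -21/8, …
g: a_k = -1, 0, 1/2, 0, -1/24, 0, 1/720, …
L₀ := L_f ⊗_s L_g (sym. prod.), ord ≤ 2.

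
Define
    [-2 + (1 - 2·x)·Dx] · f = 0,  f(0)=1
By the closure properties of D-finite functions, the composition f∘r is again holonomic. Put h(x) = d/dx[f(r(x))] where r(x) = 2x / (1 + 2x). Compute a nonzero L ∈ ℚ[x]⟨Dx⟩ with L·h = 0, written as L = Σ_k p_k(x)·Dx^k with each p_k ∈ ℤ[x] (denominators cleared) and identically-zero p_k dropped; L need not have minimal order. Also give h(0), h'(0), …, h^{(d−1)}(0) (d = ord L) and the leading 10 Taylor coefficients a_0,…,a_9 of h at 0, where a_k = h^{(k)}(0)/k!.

f: a_k = 1, 2, 4, 8, 16, 32, 64, 128, 256, 512, …
Substitute x→r, Dx→(1/r')Dx; clear ⇒ L₀.
Derive L from L₀ (diff closure).
L = 4 + (-1 + 2·x)·Dx  (order 1).
h: a_k = 4, 16, 48, 128, 320, 768, 1792, 4096, 9216, 20480, …
ICs: h(0) = 4.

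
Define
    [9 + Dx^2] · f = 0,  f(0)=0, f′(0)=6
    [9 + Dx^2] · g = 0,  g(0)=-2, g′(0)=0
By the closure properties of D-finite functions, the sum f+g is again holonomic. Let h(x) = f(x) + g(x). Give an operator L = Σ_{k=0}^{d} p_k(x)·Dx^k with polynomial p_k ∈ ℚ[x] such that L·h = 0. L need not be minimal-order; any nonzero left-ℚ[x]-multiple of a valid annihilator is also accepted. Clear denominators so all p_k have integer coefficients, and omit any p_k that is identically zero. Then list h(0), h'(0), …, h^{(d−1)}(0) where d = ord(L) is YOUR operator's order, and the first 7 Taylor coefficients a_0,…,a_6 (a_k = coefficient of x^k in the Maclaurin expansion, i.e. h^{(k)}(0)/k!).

L = 9 + Dx^2  (order 2).
h: a_k = -2, 6, 9, -9, -27/4, 81/20, 81/40, …
ICs: h(0) = -2, h′(0) = 6.

f: a_k = 0, 6, 0, -9, 0, 81/20, 0, …
g: a_k = -2, 0, 9, 0, -27/4, 0, 81/40, …
Sum ⇒ L₀ = lclm(L_f,L_g) in ℚ(x)⟨Dx⟩.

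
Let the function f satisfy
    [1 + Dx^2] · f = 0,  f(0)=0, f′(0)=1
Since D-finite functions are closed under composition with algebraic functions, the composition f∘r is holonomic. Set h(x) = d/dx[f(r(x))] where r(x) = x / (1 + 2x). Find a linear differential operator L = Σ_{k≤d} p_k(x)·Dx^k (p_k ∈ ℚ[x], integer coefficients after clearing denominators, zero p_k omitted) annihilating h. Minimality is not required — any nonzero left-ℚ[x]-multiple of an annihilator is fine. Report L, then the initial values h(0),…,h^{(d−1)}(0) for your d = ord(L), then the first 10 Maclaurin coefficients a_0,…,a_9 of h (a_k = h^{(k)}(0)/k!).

L = (25 + 96·x + 96·x^2) + (12 + 72·x + 144·x^2 + 96·x^3)·Dx + (1 + 8·x + 24·x^2 + 32·x^3 + 16·x^4)·Dx^2  (order 2).
h: a_k = 1, -4, 23/2, -28, 1441/24, -225/2, 123479/720, -6599/45, -12104063/40320, 4486271/2016, …
ICs: h(0) = 1, h′(0) = -4.

f: a_k = 0, 1, 0, -1/6, 0, 1/120, 0, -1/5040, 0, 1/362880, …
f∘r: x↦r, Dx↦Dx/r' in L_f ⇒ L₀.
Derive L from L₀ (diff closure).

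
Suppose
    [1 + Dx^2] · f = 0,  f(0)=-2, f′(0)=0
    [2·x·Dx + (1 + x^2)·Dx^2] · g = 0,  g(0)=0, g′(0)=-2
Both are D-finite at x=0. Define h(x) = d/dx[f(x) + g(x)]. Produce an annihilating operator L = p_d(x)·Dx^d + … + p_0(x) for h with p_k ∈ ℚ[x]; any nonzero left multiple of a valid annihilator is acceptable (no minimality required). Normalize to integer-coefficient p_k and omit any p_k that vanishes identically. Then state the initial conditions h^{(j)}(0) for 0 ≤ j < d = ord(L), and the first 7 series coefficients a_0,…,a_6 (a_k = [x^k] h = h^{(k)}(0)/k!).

L = (-22·x + 28·x^3 + 2·x^5) + (-1 + 7·x^2 + 9·x^4 + x^6)·Dx + (-22·x + 28·x^3 + 2·x^5)·Dx^2 + (-1 + 7·x^2 + 9·x^4 + x^6)·Dx^3  (order 3).
h: a_k = -2, 2, 2, -1/3, -2, 1/60, 2, …
ICs: h(0) = -2, h′(0) = 2, h′′(0) = 4.

f: a_k = -2, 0, 1, 0, -1/12, 0, 1/360, …
g: a_k = 0, -2, 0, 2/3, 0, -2/5, 0, …
f+g: L₀ = lclm(L_f,L_g), ord ≤ 2+2.
h=h₀': d/dx-closure on L₀ ⇒ L.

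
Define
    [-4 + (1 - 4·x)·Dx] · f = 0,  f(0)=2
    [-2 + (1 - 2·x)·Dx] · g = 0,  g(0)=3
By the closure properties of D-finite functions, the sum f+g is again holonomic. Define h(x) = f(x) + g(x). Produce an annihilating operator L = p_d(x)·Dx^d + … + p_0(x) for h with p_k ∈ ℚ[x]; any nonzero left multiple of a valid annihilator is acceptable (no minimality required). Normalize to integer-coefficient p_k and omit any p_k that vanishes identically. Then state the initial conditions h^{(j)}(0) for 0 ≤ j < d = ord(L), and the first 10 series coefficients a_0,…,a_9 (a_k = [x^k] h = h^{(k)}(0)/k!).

f: a_k = 2, 8, 32, 128, 512, 2048, 8192, 32768, 131072, 524288, …
g: a_k = 3, 6, 12, 24, 48, 96, 192, 384, 768, 1536, …
Weyl lclm of L_f,L_g ⇒ L₀ (ord ≤ 2).
L = -16 + (12 - 32·x)·Dx + (-1 + 6·x - 8·x^2)·Dx^2  (order 2).
h: a_k = 5, 14, 44, 152, 560, 2144, 8384, 33152, 131840, 525824, …
ICs: h(0) = 5, h′(0) = 14.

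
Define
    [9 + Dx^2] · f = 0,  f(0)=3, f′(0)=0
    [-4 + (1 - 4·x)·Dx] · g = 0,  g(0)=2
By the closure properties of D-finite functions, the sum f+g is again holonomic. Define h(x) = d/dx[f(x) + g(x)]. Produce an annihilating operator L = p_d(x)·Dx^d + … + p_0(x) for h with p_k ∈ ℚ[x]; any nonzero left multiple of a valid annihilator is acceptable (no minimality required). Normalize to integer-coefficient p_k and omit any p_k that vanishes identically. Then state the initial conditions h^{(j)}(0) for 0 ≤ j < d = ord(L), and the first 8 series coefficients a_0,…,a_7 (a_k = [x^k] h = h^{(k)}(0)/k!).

f: a_k = 3, 0, -27/2, 0, 81/8, 0, -243/80, 0, …
g: a_k = 2, 8, 32, 128, 512, 2048, 8192, 32768, …
L₀ := lclm(L_f,L_g); ord L₀ ≤ 2+1.
Differentiate: ansatz ord ≤ ord L₀ ⇒ L.
L = (4824 - 1728·x + 3456·x^2) + (-315 + 1476·x - 1296·x^2 + 1728·x^3)·Dx + (536 - 192·x + 384·x^2)·Dx^2 + (-35 + 164·x - 144·x^2 + 192·x^3)·Dx^3  (order 3).
h: a_k = 8, 37, 384, 4177/2, 10240, 1965351/40, 229376, 587204747/560, …
ICs: h(0) = 8, h′(0) = 37, h′′(0) = 768.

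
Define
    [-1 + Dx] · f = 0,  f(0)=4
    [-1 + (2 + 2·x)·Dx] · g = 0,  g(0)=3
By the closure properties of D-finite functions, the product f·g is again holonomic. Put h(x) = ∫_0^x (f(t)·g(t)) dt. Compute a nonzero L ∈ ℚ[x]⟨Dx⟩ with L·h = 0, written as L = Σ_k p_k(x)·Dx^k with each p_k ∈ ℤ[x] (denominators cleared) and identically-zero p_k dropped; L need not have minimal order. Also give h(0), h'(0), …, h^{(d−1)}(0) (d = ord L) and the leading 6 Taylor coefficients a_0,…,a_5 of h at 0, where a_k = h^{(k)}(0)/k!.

f: a_k = 4, 4, 2, 2/3, 1/6, 1/30, …
g: a_k = 3, 3/2, -3/8, 3/16, -15/128, 21/256, …
Sym-product of L_f,L_g gives L₀ (≤ ord 1).
h=∫h₀ ⇒ L = L₀·Dx.
L = (-3 - 2·x)·Dx + (2 + 2·x)·Dx^2  (order 2).
h: a_k = 0, 12, 9, 7/2, 17/16, 33/160, …
ICs: h(0) = 0, h′(0) = 12.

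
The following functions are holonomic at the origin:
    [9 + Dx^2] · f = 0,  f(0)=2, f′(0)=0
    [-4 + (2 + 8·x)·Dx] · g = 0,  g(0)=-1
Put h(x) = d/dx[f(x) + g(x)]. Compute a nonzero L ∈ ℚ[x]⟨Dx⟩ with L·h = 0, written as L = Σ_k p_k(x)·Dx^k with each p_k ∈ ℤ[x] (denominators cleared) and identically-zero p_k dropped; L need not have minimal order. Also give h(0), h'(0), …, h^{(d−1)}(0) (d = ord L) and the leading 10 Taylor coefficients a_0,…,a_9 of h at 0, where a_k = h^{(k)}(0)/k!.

f: a_k = 2, 0, -9, 0, 27/4, 0, -81/40, 0, 729/2240, 0, …
g: a_k = -1, -2, 2, -4, 10, -28, 84, -264, 858, -2860, …
h₀=f+g: left-lcm gives L₀, ord ≤ 3.
h₀' ⇒ L via d/dx closure of L₀.
L = (-414 - 432·x - 864·x^2) + (-63 - 468·x - 1296·x^2 - 1728·x^3)·Dx + (-46 - 48·x - 96·x^2)·Dx^2 + (-7 - 52·x - 144·x^2 - 192·x^3)·Dx^3  (order 3).
h: a_k = -2, -14, -12, 67, -140, 9837/20, -1848, 1922649/280, -25740, 217816871/2240, …
ICs: h(0) = -2, h′(0) = -14, h′′(0) = -24.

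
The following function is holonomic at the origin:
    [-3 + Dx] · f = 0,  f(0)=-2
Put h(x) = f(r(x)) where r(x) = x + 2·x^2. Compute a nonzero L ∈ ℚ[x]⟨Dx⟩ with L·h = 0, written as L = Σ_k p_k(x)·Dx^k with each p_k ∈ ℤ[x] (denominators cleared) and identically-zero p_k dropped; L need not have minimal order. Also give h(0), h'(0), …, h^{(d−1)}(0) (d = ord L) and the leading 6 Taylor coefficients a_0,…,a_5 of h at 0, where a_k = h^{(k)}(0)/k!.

L = (-3 - 12·x) + Dx  (order 1).
h: a_k = -2, -6, -21, -45, -387/4, -3321/20, …
ICs: h(0) = -2.

f: a_k = -2, -6, -9, -9, -27/4, -81/20, …
L₀ from L_f via x↦r, Dx↦r'^{-1}Dx.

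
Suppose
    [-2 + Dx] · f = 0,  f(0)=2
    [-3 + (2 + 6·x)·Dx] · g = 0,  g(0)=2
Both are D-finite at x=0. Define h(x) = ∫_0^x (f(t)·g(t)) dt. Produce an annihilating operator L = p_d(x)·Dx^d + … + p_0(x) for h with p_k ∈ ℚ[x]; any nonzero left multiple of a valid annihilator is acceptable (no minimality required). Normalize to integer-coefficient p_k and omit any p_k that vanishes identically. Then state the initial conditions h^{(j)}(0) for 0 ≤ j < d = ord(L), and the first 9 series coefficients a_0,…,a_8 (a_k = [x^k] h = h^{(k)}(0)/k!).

f: a_k = 2, 4, 4, 8/3, 4/3, 8/15, 8/45, 16/315, 4/315, …
g: a_k = 2, 3, -9/4, 27/8, -405/64, 1701/128, -15309/512, 72171/1024, -2814669/16384, …
Product ⇒ symmetric product L₀, ord ≤ 1.
Integrate: L := L₀·Dx.
L = (-7 - 12·x)·Dx + (2 + 6·x)·Dx^2  (order 2).
h: a_k = 0, 4, 7, 31/6, 181/48, 241/480, 13279/5760, -276497/80640, 9930589/1290240, …
ICs: h(0) = 0, h′(0) = 4.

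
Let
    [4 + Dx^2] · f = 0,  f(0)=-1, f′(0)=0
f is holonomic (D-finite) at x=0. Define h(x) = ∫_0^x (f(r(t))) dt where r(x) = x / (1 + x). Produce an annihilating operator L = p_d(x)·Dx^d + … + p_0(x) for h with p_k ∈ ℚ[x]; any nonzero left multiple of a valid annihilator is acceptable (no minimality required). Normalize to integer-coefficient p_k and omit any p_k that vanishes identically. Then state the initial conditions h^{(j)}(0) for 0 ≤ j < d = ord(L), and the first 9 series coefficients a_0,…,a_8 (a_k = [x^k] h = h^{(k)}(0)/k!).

f: a_k = -1, 0, 2, 0, -2/3, 0, 4/45, 0, -2/315, …
Change of var in L_f (x↦r) gives L₀.
h=∫₀ˣh₀: take L = L₀·Dx.
L = 4·Dx + (2 + 6·x + 6·x^2 + 2·x^3)·Dx^2 + (1 + 4·x + 6·x^2 + 4·x^3 + x^4)·Dx^3  (order 3).
h: a_k = 0, -1, 0, 2/3, -1, 16/15, -8/9, 22/45, 1/10, …
ICs: h(0) = 0, h′(0) = -1, h′′(0) = 0.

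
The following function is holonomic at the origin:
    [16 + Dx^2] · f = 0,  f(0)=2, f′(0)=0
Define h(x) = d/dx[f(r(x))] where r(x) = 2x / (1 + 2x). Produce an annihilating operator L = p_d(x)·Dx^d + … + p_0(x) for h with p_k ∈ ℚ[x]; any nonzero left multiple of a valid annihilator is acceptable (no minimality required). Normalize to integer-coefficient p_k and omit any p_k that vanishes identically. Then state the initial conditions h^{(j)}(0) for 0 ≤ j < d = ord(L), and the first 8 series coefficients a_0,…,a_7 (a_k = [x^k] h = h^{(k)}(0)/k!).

f: a_k = 2, 0, -16, 0, 64/3, 0, -512/45, 0, …
f∘r: x↦r, Dx↦Dx/r' in L_f ⇒ L₀.
Differentiate: ansatz ord ≤ ord L₀ ⇒ L.
L = (88 + 96·x + 96·x^2) + (12 + 72·x + 144·x^2 + 96·x^3)·Dx + (1 + 8·x + 24·x^2 + 32·x^3 + 16·x^4)·Dx^2  (order 2).
h: a_k = 0, -128, 768, -5120/3, -10240/3, 702464/15, -1175552/5, 51478528/63, …
ICs: h(0) = 0, h′(0) = -128.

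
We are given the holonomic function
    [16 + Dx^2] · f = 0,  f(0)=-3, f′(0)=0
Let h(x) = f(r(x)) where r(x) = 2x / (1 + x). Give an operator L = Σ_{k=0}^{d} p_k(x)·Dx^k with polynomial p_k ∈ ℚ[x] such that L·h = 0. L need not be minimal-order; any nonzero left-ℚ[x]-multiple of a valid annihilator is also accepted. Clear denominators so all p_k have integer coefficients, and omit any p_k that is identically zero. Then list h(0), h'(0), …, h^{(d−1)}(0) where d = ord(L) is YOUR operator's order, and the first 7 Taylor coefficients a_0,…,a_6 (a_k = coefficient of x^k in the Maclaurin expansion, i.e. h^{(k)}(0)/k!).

L = 64 + (2 + 6·x + 6·x^2 + 2·x^3)·Dx + (1 + 4·x + 6·x^2 + 4·x^3 + x^4)·Dx^2  (order 2).
h: a_k = -3, 0, 96, -192, -224, 1664, -53216/15, …
ICs: h(0) = -3, h′(0) = 0.

f: a_k = -3, 0, 24, 0, -32, 0, 256/15, …
f∘r: x↦r, Dx↦Dx/r' in L_f ⇒ L₀.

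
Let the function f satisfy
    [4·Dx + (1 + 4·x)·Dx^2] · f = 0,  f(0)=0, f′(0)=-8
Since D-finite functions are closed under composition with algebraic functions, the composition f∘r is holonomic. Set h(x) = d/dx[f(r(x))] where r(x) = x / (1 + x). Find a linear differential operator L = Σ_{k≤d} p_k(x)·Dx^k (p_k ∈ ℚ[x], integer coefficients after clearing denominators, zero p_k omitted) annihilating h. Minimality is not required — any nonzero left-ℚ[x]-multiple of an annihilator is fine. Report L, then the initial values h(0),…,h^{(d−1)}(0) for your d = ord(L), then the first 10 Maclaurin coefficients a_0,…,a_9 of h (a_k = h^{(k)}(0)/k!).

f: a_k = 0, -8, 16, -128/3, 128, -2048/5, 4096/3, -32768/7, 16384, -524288/9, …
h₀=f(r): pull back L_f along r ⇒ L₀.
Derive L from L₀ (diff closure).
L = (6 + 10·x) + (1 + 6·x + 5·x^2)·Dx  (order 1).
h: a_k = -8, 48, -248, 1248, -6248, 31248, -156248, 781248, -3906248, 19531248, …
ICs: h(0) = -8.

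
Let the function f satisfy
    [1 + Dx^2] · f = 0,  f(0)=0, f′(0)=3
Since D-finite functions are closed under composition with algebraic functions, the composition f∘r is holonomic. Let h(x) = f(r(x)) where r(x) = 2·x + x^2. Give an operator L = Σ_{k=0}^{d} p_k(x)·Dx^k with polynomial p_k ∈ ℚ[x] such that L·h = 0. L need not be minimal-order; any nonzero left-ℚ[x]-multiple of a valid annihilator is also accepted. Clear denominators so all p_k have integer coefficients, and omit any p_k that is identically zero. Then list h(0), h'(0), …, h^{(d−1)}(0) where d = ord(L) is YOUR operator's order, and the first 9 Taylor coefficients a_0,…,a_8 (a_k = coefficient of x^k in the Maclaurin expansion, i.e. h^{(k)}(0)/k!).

f: a_k = 0, 3, 0, -1/2, 0, 1/40, 0, -1/1680, 0, …
f∘r: x↦r, Dx↦Dx/r' in L_f ⇒ L₀.
L = (4 + 12·x + 12·x^2 + 4·x^3) - Dx + (1 + x)·Dx^2  (order 2).
h: a_k = 0, 6, 3, -4, -6, -11/5, 3/2, 202/105, 11/15, …
ICs: h(0) = 0, h′(0) = 6.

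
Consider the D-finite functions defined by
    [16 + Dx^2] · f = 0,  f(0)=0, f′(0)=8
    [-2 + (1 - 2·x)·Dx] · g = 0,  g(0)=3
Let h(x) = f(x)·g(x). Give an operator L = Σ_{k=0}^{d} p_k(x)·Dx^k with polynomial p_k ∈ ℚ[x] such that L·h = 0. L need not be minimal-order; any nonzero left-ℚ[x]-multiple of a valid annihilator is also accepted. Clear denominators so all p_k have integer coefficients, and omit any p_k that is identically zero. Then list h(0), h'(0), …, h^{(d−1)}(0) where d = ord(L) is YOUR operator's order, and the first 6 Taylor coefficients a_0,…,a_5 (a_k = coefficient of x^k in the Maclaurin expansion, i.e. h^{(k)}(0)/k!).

f: a_k = 0, 8, 0, -64/3, 0, 256/15, …
g: a_k = 3, 6, 12, 24, 48, 96, …
f·g: L₀ = L_f ⊗_s L_g, ord ≤ 2·1.
L = (-16 + 32·x) + 4·Dx + (-1 + 2·x)·Dx^2  (order 2).
h: a_k = 0, 24, 48, 32, 64, 896/5, …
ICs: h(0) = 0, h′(0) = 24.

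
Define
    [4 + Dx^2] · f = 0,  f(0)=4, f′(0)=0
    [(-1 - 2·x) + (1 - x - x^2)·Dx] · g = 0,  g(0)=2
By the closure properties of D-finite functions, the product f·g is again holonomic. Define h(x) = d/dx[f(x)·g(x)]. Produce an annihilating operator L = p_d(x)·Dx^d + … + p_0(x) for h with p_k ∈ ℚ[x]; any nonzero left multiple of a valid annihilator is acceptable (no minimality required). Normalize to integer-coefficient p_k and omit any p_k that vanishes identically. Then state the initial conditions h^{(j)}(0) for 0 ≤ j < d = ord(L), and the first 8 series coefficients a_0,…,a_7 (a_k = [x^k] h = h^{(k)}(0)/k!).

L = (-6 - 16·x - 8·x^2 + 16·x^3 + 8·x^4) + (-1 + 2·x + 12·x^2 + 8·x^3)·Dx + (1 - 3·x - x^2 + 4·x^3 + 2·x^4)·Dx^2  (order 2).
h: a_k = 8, 0, 24, 160/3, 320/3, 3056/15, 17416/45, 75008/105, …
ICs: h(0) = 8, h′(0) = 0.

f: a_k = 4, 0, -8, 0, 8/3, 0, -16/45, 0, …
g: a_k = 2, 2, 4, 6, 10, 16, 26, 42, …
Sym-product of L_f,L_g gives L₀ (≤ ord 2).
h=h₀': d/dx-closure on L₀ ⇒ L.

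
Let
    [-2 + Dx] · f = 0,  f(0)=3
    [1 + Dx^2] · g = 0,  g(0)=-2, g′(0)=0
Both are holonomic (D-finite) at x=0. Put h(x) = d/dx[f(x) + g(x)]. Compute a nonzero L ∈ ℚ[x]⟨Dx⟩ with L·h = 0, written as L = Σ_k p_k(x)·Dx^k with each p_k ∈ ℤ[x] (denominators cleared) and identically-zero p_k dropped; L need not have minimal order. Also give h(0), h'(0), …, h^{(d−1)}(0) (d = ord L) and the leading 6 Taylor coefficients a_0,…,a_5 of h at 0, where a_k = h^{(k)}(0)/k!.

L = 2 - Dx + 2·Dx^2 - Dx^3  (order 3).
h: a_k = 6, 14, 12, 23/3, 4, 97/60, …
ICs: h(0) = 6, h′(0) = 14, h′′(0) = 24.

f: a_k = 3, 6, 6, 4, 2, 4/5, …
g: a_k = -2, 0, 1, 0, -1/12, 0, …
f+g: L₀ = lclm(L_f,L_g), ord ≤ 1+2.
h₀' ⇒ L via d/dx closure of L₀.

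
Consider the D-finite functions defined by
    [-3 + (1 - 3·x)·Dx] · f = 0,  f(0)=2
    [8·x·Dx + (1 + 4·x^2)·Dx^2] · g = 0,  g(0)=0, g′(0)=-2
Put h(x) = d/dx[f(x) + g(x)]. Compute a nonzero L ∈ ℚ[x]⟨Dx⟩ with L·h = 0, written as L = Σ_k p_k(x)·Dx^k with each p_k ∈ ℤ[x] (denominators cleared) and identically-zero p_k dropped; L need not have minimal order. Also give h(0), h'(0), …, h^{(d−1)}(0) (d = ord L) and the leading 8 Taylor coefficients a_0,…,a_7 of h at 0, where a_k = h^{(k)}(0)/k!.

L = (-24 + 288·x + 288·x^2) + (31 - 24·x + 204·x^2 + 288·x^3)·Dx + (-3 + 5·x + 20·x^3 + 48·x^4)·Dx^2  (order 2).
h: a_k = 4, 36, 170, 648, 2398, 8748, 30746, 104976, …
ICs: h(0) = 4, h′(0) = 36.

f: a_k = 2, 6, 18, 54, 162, 486, 1458, 4374, …
g: a_k = 0, -2, 0, 8/3, 0, -32/5, 0, 128/7, …
f+g: L₀ = lclm(L_f,L_g), ord ≤ 1+2.
h=h₀': d/dx-closure on L₀ ⇒ L.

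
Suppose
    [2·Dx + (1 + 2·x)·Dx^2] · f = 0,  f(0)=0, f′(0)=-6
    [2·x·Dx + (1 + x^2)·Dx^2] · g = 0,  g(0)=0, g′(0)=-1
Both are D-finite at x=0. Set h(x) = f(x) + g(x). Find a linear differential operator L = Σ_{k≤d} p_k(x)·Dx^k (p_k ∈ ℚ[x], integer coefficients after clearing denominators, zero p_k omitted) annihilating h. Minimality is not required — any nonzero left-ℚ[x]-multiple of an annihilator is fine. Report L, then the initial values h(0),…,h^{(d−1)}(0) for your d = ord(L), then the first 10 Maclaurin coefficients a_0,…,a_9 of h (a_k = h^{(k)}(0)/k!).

L = (-2 - 12·x + 6·x^2 + 4·x^3)·Dx + (-5 - 4·x - 9·x^2 + 12·x^3 + 8·x^4)·Dx^2 + (-1 - x + 2·x^2 + x^3 + 3·x^4 + 2·x^5)·Dx^3  (order 3).
h: a_k = 0, -7, 6, -23/3, 12, -97/5, 32, -383/7, 96, -1537/9, …
ICs: h(0) = 0, h′(0) = -7, h′′(0) = 12.

f: a_k = 0, -6, 6, -8, 12, -96/5, 32, -384/7, 96, -512/3, …
g: a_k = 0, -1, 0, 1/3, 0, -1/5, 0, 1/7, 0, -1/9, …
Sum ⇒ L₀ = lclm(L_f,L_g) in ℚ(x)⟨Dx⟩.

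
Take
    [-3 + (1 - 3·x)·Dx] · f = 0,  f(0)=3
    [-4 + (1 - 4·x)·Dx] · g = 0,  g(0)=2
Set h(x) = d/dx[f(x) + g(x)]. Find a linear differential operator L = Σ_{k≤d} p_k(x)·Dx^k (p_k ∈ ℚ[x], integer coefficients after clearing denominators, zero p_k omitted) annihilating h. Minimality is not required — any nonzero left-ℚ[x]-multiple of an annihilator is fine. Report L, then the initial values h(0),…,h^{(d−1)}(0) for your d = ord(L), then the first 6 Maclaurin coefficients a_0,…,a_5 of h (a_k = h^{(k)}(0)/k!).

f: a_k = 3, 9, 27, 81, 243, 729, …
g: a_k = 2, 8, 32, 128, 512, 2048, …
Sum ⇒ L₀ = lclm(L_f,L_g) in ℚ(x)⟨Dx⟩.
h₀' ⇒ L via d/dx closure of L₀.
L = 72 + (-21 + 72·x)·Dx + (1 - 7·x + 12·x^2)·Dx^2  (order 2).
h: a_k = 17, 118, 627, 3020, 13885, 62274, …
ICs: h(0) = 17, h′(0) = 118.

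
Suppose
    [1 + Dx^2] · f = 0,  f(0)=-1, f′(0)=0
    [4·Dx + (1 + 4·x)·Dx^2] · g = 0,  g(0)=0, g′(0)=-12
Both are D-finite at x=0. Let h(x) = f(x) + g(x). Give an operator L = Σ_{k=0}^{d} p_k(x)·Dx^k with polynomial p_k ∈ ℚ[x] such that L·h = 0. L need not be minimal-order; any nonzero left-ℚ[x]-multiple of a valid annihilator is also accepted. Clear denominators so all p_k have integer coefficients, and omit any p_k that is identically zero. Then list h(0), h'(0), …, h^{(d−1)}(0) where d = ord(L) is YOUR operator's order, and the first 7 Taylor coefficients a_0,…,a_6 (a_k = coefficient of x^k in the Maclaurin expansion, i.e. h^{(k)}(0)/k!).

f: a_k = -1, 0, 1/2, 0, -1/24, 0, 1/720, …
g: a_k = 0, -12, 24, -64, 192, -3072/5, 2048, …
Sum ⇒ L₀ = lclm(L_f,L_g) in ℚ(x)⟨Dx⟩.
L = (388 + 32·x + 64·x^2)·Dx + (33 + 140·x + 48·x^2 + 64·x^3)·Dx^2 + (388 + 32·x + 64·x^2)·Dx^3 + (33 + 140·x + 48·x^2 + 64·x^3)·Dx^4  (order 4).
h: a_k = -1, -12, 49/2, -64, 4607/24, -3072/5, 1474561/720, …
ICs: h(0) = -1, h′(0) = -12, h′′(0) = 49, h′′′(0) = -384.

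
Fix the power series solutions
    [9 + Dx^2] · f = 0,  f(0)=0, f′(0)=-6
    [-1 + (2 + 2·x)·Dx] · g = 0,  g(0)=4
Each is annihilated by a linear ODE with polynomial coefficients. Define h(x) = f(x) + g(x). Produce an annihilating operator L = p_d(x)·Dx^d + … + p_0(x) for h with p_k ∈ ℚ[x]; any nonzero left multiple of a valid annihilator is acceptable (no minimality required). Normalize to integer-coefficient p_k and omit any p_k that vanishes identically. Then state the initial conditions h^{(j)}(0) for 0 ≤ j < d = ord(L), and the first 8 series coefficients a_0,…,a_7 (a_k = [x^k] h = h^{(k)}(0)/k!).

f: a_k = 0, -6, 0, 9, 0, -81/20, 0, 243/280, …
g: a_k = 4, 2, -1/2, 1/4, -5/32, 7/64, -21/256, 33/512, …
Weyl lclm of L_f,L_g ⇒ L₀ (ord ≤ 3).
L = (-351 - 648·x - 324·x^2) + (630 + 1926·x + 1944·x^2 + 648·x^3)·Dx + (-39 - 72·x - 36·x^2)·Dx^2 + (70 + 214·x + 216·x^2 + 72·x^3)·Dx^3  (order 3).
h: a_k = 4, -4, -1/2, 37/4, -5/32, -1261/320, -21/256, 16707/17920, …
ICs: h(0) = 4, h′(0) = -4, h′′(0) = -1.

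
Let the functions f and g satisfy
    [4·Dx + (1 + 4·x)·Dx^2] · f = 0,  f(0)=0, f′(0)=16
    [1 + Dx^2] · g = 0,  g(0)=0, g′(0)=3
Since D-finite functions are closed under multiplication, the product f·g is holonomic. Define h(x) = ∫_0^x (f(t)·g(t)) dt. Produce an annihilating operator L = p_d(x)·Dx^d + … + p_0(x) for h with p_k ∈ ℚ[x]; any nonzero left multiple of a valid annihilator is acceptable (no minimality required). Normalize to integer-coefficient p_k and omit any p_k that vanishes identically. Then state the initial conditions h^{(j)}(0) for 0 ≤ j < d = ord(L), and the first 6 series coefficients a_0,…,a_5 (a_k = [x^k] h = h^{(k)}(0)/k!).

L = (-147 - 144·x - 224·x^2 + 256·x^3 + 256·x^4)·Dx + (-56 - 160·x + 384·x^2 + 512·x^3)·Dx^2 + (-150 - 160·x - 192·x^2 + 512·x^3 + 512·x^4)·Dx^3 + (-56 - 160·x + 384·x^2 + 512·x^3)·Dx^4 + (-3 - 16·x + 32·x^2 + 256·x^3 + 256·x^4)·Dx^5  (order 5).
h: a_k = 0, 0, 0, 16, -24, 248/5, …
ICs: h(0) = 0, h′(0) = 0, h′′(0) = 0, h′′′(0) = 96, h′′′′(0) = -576.

f: a_k = 0, 16, -32, 256/3, -256, 4096/5, …
g: a_k = 0, 3, 0, -1/2, 0, 1/40, …
h₀=f·g: eliminate ⇒ L₀, order ≤ 2·2.
∫: right-multiply L₀ by Dx.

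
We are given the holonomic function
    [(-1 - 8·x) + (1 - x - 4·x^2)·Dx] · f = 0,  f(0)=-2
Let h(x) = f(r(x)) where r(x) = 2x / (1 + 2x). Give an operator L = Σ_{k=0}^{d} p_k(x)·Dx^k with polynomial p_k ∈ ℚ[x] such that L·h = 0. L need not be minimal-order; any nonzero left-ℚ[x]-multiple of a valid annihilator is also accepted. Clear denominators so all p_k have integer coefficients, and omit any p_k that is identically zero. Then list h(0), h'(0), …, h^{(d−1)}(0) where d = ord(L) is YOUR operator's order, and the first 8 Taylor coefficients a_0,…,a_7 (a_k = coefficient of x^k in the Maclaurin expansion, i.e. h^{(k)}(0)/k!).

f: a_k = -2, -2, -10, -18, -58, -130, -362, -882, …
L₀ from L_f via x↦r, Dx↦r'^{-1}Dx.
L = (2 + 36·x) + (-1 - 4·x + 12·x^2 + 32·x^3)·Dx  (order 1).
h: a_k = -2, -4, -32, 0, -512, 1024, -10240, 36864, …
ICs: h(0) = -2.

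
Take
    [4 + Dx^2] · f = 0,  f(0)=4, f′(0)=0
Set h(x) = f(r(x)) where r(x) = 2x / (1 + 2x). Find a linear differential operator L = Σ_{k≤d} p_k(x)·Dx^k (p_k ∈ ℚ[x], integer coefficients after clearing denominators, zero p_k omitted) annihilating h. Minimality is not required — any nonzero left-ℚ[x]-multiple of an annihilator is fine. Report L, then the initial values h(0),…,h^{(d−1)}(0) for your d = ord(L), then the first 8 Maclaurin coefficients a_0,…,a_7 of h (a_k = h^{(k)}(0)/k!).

L = 16 + (4 + 24·x + 48·x^2 + 32·x^3)·Dx + (1 + 8·x + 24·x^2 + 32·x^3 + 16·x^4)·Dx^2  (order 2).
h: a_k = 4, 0, -32, 128, -1024/3, 2048/3, -39424/45, -2048/5, …
ICs: h(0) = 4, h′(0) = 0.

f: a_k = 4, 0, -8, 0, 8/3, 0, -16/45, 0, …
L₀ from L_f via x↦r, Dx↦r'^{-1}Dx.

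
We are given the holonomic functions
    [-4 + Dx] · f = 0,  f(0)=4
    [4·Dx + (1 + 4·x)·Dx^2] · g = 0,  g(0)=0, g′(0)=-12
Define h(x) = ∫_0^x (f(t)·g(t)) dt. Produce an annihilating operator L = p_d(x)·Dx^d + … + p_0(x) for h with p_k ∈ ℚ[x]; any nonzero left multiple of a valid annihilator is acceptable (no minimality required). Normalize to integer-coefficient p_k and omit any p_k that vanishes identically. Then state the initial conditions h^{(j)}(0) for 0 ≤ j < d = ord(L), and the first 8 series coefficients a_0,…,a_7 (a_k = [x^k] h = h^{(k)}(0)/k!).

f: a_k = 4, 16, 32, 128/3, 128/3, 512/15, 1024/45, 4096/315, …
g: a_k = 0, -12, 24, -64, 192, -3072/5, 2048, -49152/7, …
Sym-product of L_f,L_g gives L₀ (≤ ord 2).
h=∫₀ˣh₀: take L = L₀·Dx.
L = 64·x·Dx + (-4 - 32·x)·Dx^2 + (1 + 4·x)·Dx^3  (order 3).
h: a_k = 0, 0, -24, -32, -64, 0, -768/5, 1024/3, …
ICs: h(0) = 0, h′(0) = 0, h′′(0) = -48.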